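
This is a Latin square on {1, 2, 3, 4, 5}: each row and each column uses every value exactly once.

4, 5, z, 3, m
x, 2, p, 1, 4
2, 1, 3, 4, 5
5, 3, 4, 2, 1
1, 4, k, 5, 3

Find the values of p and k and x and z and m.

p = 5, k = 2, x = 3, z = 1, m = 2

At (row 1, col 5): column 5 already has {1, 3, 4, 5}, so the value is 2.
At (row 5, col 3): row 5 already has {1, 3, 4, 5}, so the value is 2.
For row 1, column 3: row 1 already has {2, 3, 4, 5}; that leaves 1.
Cell (2,3): column 3 already has {1, 2, 3, 4} → 5.
At (row 2, col 1): row 2 already has {1, 2, 4, 5}, so the value is 3.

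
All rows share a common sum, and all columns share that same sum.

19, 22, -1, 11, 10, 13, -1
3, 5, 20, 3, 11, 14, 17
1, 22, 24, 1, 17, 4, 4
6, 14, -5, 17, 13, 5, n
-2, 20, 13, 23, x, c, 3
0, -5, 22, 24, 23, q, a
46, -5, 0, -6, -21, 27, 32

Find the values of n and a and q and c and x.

Rows 1 and 2 both sum to 73, so that's the common total.
Column 5: 10 + 11 + 17 + 13 + 23 − 21 = 53, so its missing entry is 73 − 53 = 20.
Row 5: -2 + 20 + 13 + 23 + 20 + 3 = 77, so its missing entry is 73 − 77 = -4.
Column 6: 13 + 14 + 4 + 5 − 4 + 27 = 59, so its missing entry is 73 − 59 = 14.
Row 6: 0 − 5 + 22 + 24 + 23 + 14 = 78, so its missing entry is 73 − 78 = -5.
Row 4: 6 + 14 − 5 + 17 + 13 + 5 = 50, so its missing entry is 73 − 50 = 23.

n = 23, a = -5, q = 14, c = -4, x = 20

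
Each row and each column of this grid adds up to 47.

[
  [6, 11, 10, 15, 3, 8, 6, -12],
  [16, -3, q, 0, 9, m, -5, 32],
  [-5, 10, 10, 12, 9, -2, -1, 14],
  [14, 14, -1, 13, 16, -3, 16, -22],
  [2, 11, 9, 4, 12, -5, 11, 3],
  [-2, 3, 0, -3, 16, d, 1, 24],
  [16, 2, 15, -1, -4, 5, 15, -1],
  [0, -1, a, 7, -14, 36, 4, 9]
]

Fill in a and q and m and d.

Row 6 has -2 + 3 + 0 − 3 + 16 + 1 + 24 = 39; the blank must be 47 − 39 = 8.
Row 8 has 0 − 1 + 7 − 14 + 36 + 4 + 9 = 41; the blank must be 47 − 41 = 6.
Column 3 has 10 + 10 − 1 + 9 + 0 + 15 + 6 = 49; the blank must be 47 − 49 = -2.
Row 2 has 16 − 3 − 2 + 0 + 9 − 5 + 32 = 47; the blank must be 47 − 47 = 0.

a = 6, q = -2, m = 0, d = 8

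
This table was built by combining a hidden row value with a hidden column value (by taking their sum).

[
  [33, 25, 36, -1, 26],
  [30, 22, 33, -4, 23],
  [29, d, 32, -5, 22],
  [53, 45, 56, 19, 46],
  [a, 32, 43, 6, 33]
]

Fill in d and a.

d = 21, a = 40

The difference between any two rows is the same in every column — this is an addition table with the headers hidden.
Row 3 minus row 1 is 32 − 36 = -4, so its entry in column 2 is 25 + (-4) = 21.
Row 5 minus row 1 is 43 − 36 = 7, so its entry in column 1 is 33 + 7 = 40.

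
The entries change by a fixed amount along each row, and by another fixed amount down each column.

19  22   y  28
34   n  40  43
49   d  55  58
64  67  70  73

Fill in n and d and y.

n = 37, d = 52, y = 25

Along each row the entries change by 3 per step; down each column they change by 15.
Row 2: from 34 at column 1, stepping by 3 to column 2 gives 37.
Row 3: from 49 at column 1, stepping by 3 to column 2 gives 52.
Row 1: from 19 at column 1, stepping by 3 to column 3 gives 25.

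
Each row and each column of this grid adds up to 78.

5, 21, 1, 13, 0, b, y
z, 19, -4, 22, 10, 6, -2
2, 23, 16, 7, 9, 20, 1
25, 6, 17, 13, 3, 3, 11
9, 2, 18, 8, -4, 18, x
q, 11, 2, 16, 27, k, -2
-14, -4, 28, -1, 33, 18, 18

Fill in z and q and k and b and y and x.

z = 27, q = 24, k = 0, b = 13, y = 25, x = 27

Row 5: 9 + 2 + 18 + 8 − 4 + 18 = 51, so its missing entry is 78 − 51 = 27.
Column 7: -2 + 1 + 11 + 27 − 2 + 18 = 53, so its missing entry is 78 − 53 = 25.
Row 1: 5 + 21 + 1 + 13 + 0 + 25 = 65, so its missing entry is 78 − 65 = 13.
Column 6: 13 + 6 + 20 + 3 + 18 + 18 = 78, so its missing entry is 78 − 78 = 0.
Row 6: 11 + 2 + 16 + 27 + 0 − 2 = 54, so its missing entry is 78 − 54 = 24.
Row 2: 19 − 4 + 22 + 10 + 6 − 2 = 51, so its missing entry is 78 − 51 = 27.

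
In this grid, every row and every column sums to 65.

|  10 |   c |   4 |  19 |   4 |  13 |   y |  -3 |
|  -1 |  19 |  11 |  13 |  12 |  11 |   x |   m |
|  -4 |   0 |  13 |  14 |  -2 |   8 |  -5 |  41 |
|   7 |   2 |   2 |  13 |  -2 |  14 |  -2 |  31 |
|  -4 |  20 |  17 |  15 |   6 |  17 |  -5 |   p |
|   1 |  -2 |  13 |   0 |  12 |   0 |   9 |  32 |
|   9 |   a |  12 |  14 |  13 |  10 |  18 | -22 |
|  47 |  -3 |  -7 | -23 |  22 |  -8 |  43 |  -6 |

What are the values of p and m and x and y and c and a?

Row 7: 9 + 12 + 14 + 13 + 10 + 18 − 22 = 54, so its missing entry is 65 − 54 = 11.
Column 2: 19 + 0 + 2 + 20 − 2 + 11 − 3 = 47, so its missing entry is 65 − 47 = 18.
Row 1: 10 + 18 + 4 + 19 + 4 + 13 − 3 = 65, so its missing entry is 65 − 65 = 0.
Column 7: 0 − 5 − 2 − 5 + 9 + 18 + 43 = 58, so its missing entry is 65 − 58 = 7.
Row 2: -1 + 19 + 11 + 13 + 12 + 11 + 7 = 72, so its missing entry is 65 − 72 = -7.
Row 5: -4 + 20 + 17 + 15 + 6 + 17 − 5 = 66, so its missing entry is 65 − 66 = -1.

p = -1, m = -7, x = 7, y = 0, c = 18, a = 11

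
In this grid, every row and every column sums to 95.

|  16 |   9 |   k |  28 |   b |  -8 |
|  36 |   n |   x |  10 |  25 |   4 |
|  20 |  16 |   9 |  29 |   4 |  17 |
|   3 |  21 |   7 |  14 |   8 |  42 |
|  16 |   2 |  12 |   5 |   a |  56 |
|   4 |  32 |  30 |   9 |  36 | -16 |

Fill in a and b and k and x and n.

a = 4, b = 18, k = 32, x = 5, n = 15

Row 5: 16 + 2 + 12 + 5 + 56 = 91, so its missing entry is 95 − 91 = 4.
Column 5: 25 + 4 + 8 + 4 + 36 = 77, so its missing entry is 95 − 77 = 18.
Column 2: 9 + 16 + 21 + 2 + 32 = 80, so its missing entry is 95 − 80 = 15.
Row 2: 36 + 15 + 10 + 25 + 4 = 90, so its missing entry is 95 − 90 = 5.
Row 1: 16 + 9 + 28 + 18 − 8 = 63, so its missing entry is 95 − 63 = 32.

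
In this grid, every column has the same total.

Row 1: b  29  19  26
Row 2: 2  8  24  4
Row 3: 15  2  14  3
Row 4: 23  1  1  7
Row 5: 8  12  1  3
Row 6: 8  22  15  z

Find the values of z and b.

The complete columns each total 74.
Column 4 is missing 74 − 43 = 31 (since 26 + 4 + 3 + 7 + 3 = 43).
Column 1 is missing 74 − 56 = 18 (since 2 + 15 + 23 + 8 + 8 = 56).

z = 31, b = 18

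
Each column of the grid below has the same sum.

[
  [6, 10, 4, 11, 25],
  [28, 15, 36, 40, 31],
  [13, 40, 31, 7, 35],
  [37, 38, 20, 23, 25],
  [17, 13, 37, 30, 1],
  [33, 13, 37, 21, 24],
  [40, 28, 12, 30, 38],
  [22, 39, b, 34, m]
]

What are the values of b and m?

b = 19, m = 17

The complete columns each total 196.
Column 3 is missing 196 − 177 = 19 (since 4 + 36 + 31 + 20 + 37 + 37 + 12 = 177).
Column 5 is missing 196 − 179 = 17 (since 25 + 31 + 35 + 25 + 1 + 24 + 38 = 179).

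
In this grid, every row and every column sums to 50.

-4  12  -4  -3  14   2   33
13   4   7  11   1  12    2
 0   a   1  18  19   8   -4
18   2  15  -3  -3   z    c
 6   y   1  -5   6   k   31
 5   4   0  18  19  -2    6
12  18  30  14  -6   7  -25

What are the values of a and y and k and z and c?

a = 8, y = 2, k = 9, z = 14, c = 7

The known cells in row 3 total 42, leaving 50 − 42 = 8 for the blank.
The known cells in column 7 total 43, leaving 50 − 43 = 7 for the blank.
The known cells in column 2 total 48, leaving 50 − 48 = 2 for the blank.
The known cells in row 5 total 41, leaving 50 − 41 = 9 for the blank.
The known cells in row 4 total 36, leaving 50 − 36 = 14 for the blank.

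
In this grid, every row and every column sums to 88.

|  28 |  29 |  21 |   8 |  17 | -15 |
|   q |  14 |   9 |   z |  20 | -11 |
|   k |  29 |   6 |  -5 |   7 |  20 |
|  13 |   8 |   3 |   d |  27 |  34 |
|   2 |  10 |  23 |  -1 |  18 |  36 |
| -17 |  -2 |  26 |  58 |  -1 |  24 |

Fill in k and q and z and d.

k = 31, q = 31, z = 25, d = 3

Row 4: 13 + 8 + 3 + 27 + 34 = 85, so its missing entry is 88 − 85 = 3.
Column 4: 8 − 5 + 3 − 1 + 58 = 63, so its missing entry is 88 − 63 = 25.
Row 2: 14 + 9 + 25 + 20 − 11 = 57, so its missing entry is 88 − 57 = 31.
Row 3: 29 + 6 − 5 + 7 + 20 = 57, so its missing entry is 88 − 57 = 31.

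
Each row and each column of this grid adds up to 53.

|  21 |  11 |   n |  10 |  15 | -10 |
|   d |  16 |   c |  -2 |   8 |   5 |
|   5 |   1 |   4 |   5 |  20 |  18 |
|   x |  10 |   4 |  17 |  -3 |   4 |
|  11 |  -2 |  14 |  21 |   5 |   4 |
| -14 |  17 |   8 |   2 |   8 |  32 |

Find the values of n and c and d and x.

Row 1: 21 + 11 + 10 + 15 − 10 = 47, so its missing entry is 53 − 47 = 6.
Column 3: 6 + 4 + 4 + 14 + 8 = 36, so its missing entry is 53 − 36 = 17.
Row 2: 16 + 17 − 2 + 8 + 5 = 44, so its missing entry is 53 − 44 = 9.
Row 4: 10 + 4 + 17 − 3 + 4 = 32, so its missing entry is 53 − 32 = 21.

n = 6, c = 17, d = 9, x = 21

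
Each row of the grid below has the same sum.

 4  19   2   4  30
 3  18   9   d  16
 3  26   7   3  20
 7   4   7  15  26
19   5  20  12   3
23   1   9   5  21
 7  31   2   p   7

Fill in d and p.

The complete rows each total 59.
Row 2 is missing 59 − 46 = 13 (since 3 + 18 + 9 + 16 = 46).
Row 7 is missing 59 − 47 = 12 (since 7 + 31 + 2 + 7 = 47).

d = 13, p = 12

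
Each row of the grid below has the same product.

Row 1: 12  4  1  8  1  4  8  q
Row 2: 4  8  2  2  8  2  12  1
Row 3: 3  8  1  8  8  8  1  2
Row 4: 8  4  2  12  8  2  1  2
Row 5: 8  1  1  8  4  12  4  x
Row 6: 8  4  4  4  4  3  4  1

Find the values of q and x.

q = 2, x = 2

Rows 3 and 6 each multiply to 24576, so every row has product 24576.
Row 1: 12×4×1×8×1×4×8 = 12288, so the missing entry is 24576 ÷ 12288 = 2.
Row 5: 8×1×1×8×4×12×4 = 12288, so the missing entry is 24576 ÷ 12288 = 2.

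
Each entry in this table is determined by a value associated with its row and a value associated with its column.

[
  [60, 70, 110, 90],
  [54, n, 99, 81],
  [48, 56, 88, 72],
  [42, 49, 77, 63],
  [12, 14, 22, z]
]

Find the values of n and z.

n = 63, z = 18

Each row is a constant multiple of every other row — this is a multiplication table with the headers hidden.
Row 2 is 99/110 = 9/10 times row 1, so its entry in column 2 is 70 × 9/10 = 63.
Row 5 is 22/110 = 1/5 times row 1, so its entry in column 4 is 90 × 1/5 = 18.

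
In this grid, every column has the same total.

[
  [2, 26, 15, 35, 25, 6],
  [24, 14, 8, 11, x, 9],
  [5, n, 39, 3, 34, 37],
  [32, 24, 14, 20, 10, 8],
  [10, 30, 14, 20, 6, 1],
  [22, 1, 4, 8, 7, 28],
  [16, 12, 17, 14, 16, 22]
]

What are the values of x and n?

x = 13, n = 4

Columns 1 and 3 both add up to 111, so every column sums to 111.
Column 5: 25 + 34 + 10 + 6 + 7 + 16 = 98, so the missing entry is 111 − 98 = 13.
Column 2: 26 + 14 + 24 + 30 + 1 + 12 = 107, so the missing entry is 111 − 107 = 4.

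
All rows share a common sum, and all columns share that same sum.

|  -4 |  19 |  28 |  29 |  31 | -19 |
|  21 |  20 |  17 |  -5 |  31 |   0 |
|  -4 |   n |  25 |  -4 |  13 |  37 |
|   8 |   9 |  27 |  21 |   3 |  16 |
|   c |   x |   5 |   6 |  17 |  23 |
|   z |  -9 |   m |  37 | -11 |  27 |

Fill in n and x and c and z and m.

Rows 1 and 2 both sum to 84, so that's the common total.
The known cells in row 3 total 67, leaving 84 − 67 = 17 for the blank.
The known cells in column 2 total 56, leaving 84 − 56 = 28 for the blank.
The known cells in row 5 total 79, leaving 84 − 79 = 5 for the blank.
The known cells in column 1 total 26, leaving 84 − 26 = 58 for the blank.
The known cells in row 6 total 102, leaving 84 − 102 = -18 for the blank.

n = 17, x = 28, c = 5, z = 58, m = -18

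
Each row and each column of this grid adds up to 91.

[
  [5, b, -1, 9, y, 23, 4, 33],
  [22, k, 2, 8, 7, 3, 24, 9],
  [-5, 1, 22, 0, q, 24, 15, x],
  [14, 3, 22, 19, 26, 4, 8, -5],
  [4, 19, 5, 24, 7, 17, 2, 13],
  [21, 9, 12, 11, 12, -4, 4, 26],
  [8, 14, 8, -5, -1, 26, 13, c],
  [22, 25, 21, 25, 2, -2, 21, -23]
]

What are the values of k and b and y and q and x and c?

k = 16, b = 4, y = 14, q = 24, x = 10, c = 28

Row 2 has 22 + 2 + 8 + 7 + 3 + 24 + 9 = 75; the blank must be 91 − 75 = 16.
Column 2 has 16 + 1 + 3 + 19 + 9 + 14 + 25 = 87; the blank must be 91 − 87 = 4.
Row 1 has 5 + 4 − 1 + 9 + 23 + 4 + 33 = 77; the blank must be 91 − 77 = 14.
Column 5 has 14 + 7 + 26 + 7 + 12 − 1 + 2 = 67; the blank must be 91 − 67 = 24.
Row 3 has -5 + 1 + 22 + 0 + 24 + 24 + 15 = 81; the blank must be 91 − 81 = 10.
Row 7 has 8 + 14 + 8 − 5 − 1 + 26 + 13 = 63; the blank must be 91 − 63 = 28.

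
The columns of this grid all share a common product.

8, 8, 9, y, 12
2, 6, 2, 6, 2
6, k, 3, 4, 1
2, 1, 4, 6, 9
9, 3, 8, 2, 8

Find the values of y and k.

y = 6, k = 12

Columns 3 and 5 each multiply to 1728, so every column has product 1728.
Column 4: 6×4×6×2 = 288, so the missing entry is 1728 ÷ 288 = 6.
Column 2: 8×6×1×3 = 144, so the missing entry is 1728 ÷ 144 = 12.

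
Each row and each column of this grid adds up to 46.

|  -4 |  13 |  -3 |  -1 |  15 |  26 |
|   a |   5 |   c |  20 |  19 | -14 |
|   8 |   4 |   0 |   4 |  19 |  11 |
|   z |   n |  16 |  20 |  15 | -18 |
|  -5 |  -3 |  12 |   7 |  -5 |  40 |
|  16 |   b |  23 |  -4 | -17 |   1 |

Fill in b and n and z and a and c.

Column 3: -3 + 0 + 16 + 12 + 23 = 48, so its missing entry is 46 − 48 = -2.
Row 6: 16 + 23 − 4 − 17 + 1 = 19, so its missing entry is 46 − 19 = 27.
Column 2: 13 + 5 + 4 − 3 + 27 = 46, so its missing entry is 46 − 46 = 0.
Row 4: 0 + 16 + 20 + 15 − 18 = 33, so its missing entry is 46 − 33 = 13.
Row 2: 5 − 2 + 20 + 19 − 14 = 28, so its missing entry is 46 − 28 = 18.

b = 27, n = 0, z = 13, a = 18, c = -2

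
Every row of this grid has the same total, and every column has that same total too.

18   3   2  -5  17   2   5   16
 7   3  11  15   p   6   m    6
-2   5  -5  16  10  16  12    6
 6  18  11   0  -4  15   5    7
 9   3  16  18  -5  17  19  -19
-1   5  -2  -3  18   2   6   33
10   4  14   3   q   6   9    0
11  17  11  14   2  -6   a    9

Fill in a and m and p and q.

a = 0, m = 2, p = 8, q = 12

Rows 1 and 3 both sum to 58, so that's the common total.
Row 8: 11 + 17 + 11 + 14 + 2 − 6 + 9 = 58, so its missing entry is 58 − 58 = 0.
Column 7: 5 + 12 + 5 + 19 + 6 + 9 + 0 = 56, so its missing entry is 58 − 56 = 2.
Row 7: 10 + 4 + 14 + 3 + 6 + 9 + 0 = 46, so its missing entry is 58 − 46 = 12.
Row 2: 7 + 3 + 11 + 15 + 6 + 2 + 6 = 50, so its missing entry is 58 − 50 = 8.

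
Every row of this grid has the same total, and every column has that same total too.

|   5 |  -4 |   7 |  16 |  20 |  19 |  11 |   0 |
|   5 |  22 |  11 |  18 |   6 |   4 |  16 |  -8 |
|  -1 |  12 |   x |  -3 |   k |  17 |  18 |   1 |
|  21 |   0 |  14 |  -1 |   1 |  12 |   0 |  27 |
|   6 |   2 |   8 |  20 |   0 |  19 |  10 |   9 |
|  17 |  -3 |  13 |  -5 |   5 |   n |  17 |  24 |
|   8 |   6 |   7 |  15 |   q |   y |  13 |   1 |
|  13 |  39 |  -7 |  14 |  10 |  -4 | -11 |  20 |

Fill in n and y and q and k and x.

Rows 1 and 2 both sum to 74, so that's the common total.
The known cells in row 6 total 68, leaving 74 − 68 = 6 for the blank.
The known cells in column 6 total 73, leaving 74 − 73 = 1 for the blank.
The known cells in row 7 total 51, leaving 74 − 51 = 23 for the blank.
The known cells in column 5 total 65, leaving 74 − 65 = 9 for the blank.
The known cells in row 3 total 53, leaving 74 − 53 = 21 for the blank.

n = 6, y = 1, q = 23, k = 9, x = 21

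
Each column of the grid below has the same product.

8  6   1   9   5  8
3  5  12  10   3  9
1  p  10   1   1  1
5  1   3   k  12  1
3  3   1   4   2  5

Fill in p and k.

Columns 1 and 5 each multiply to 360, so every column has product 360.
Column 2: 6×5×1×3 = 90, so the missing entry is 360 ÷ 90 = 4.
Column 4: 9×10×1×4 = 360, so the missing entry is 360 ÷ 360 = 1.

p = 4, k = 1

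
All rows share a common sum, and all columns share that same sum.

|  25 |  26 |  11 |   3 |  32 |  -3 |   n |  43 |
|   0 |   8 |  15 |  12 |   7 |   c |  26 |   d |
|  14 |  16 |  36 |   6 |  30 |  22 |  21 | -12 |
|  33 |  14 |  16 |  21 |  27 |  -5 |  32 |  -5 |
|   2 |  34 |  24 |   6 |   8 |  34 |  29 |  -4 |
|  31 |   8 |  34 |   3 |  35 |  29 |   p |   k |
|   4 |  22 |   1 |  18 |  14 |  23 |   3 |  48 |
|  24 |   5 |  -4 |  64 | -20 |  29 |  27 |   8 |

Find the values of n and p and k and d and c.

n = -4, p = -1, k = -6, d = 61, c = 4

Rows 3 and 4 both sum to 133, so that's the common total.
The known cells in column 6 total 129, leaving 133 − 129 = 4 for the blank.
The known cells in row 1 total 137, leaving 133 − 137 = -4 for the blank.
The known cells in row 2 total 72, leaving 133 − 72 = 61 for the blank.
The known cells in column 8 total 139, leaving 133 − 139 = -6 for the blank.
The known cells in row 6 total 134, leaving 133 − 134 = -1 for the blank.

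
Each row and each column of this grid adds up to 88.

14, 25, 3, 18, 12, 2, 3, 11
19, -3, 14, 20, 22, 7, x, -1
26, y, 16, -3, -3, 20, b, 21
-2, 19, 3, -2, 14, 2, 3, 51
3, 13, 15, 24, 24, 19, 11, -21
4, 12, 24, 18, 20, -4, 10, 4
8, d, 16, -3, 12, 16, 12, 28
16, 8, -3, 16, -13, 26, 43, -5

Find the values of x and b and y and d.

x = 10, b = -4, y = 15, d = -1

The known cells in row 7 total 89, leaving 88 − 89 = -1 for the blank.
The known cells in row 2 total 78, leaving 88 − 78 = 10 for the blank.
The known cells in column 7 total 92, leaving 88 − 92 = -4 for the blank.
The known cells in row 3 total 73, leaving 88 − 73 = 15 for the blank.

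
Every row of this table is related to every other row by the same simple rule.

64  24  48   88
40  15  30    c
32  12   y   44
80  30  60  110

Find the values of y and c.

y = 24, c = 55

Each row is a constant multiple of every other row — this is a multiplication table with the headers hidden.
Row 3 is 12/24 = 1/2 times row 1, so its entry in column 3 is 48 × 1/2 = 24.
Row 2 is 15/24 = 5/8 times row 1, so its entry in column 4 is 88 × 5/8 = 55.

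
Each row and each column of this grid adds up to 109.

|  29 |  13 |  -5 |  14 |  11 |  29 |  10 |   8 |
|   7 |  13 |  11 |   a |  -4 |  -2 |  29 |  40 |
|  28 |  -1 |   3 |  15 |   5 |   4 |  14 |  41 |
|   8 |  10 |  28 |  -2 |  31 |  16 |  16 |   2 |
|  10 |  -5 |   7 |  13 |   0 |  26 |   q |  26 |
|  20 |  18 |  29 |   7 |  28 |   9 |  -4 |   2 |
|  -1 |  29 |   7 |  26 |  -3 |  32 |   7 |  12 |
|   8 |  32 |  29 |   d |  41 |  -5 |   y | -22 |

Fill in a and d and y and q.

The known cells in row 5 total 77, leaving 109 − 77 = 32 for the blank.
The known cells in column 7 total 104, leaving 109 − 104 = 5 for the blank.
The known cells in row 2 total 94, leaving 109 − 94 = 15 for the blank.
The known cells in row 8 total 88, leaving 109 − 88 = 21 for the blank.

a = 15, d = 21, y = 5, q = 32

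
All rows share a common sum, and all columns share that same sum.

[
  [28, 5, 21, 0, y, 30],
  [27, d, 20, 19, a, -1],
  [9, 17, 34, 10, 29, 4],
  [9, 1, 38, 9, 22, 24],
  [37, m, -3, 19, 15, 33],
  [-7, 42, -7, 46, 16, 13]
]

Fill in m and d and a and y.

Rows 3 and 4 both sum to 103, so that's the common total.
The known cells in row 5 total 101, leaving 103 − 101 = 2 for the blank.
The known cells in column 2 total 67, leaving 103 − 67 = 36 for the blank.
The known cells in row 2 total 101, leaving 103 − 101 = 2 for the blank.
The known cells in row 1 total 84, leaving 103 − 84 = 19 for the blank.

m = 2, d = 36, a = 2, y = 19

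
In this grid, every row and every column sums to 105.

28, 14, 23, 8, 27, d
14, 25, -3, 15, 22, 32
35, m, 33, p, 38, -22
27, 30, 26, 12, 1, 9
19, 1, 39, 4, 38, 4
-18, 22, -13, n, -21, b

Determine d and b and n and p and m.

Column 2: 14 + 25 + 30 + 1 + 22 = 92, so its missing entry is 105 − 92 = 13.
Row 3: 35 + 13 + 33 + 38 − 22 = 97, so its missing entry is 105 − 97 = 8.
Row 1: 28 + 14 + 23 + 8 + 27 = 100, so its missing entry is 105 − 100 = 5.
Column 6: 5 + 32 − 22 + 9 + 4 = 28, so its missing entry is 105 − 28 = 77.
Row 6: -18 + 22 − 13 − 21 + 77 = 47, so its missing entry is 105 − 47 = 58.

d = 5, b = 77, n = 58, p = 8, m = 13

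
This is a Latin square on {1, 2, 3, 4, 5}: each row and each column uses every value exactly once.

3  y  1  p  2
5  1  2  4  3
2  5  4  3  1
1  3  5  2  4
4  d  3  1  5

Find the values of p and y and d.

p = 5, y = 4, d = 2

Cell (1,4): column 4 already has {1, 2, 3, 4} → 5.
Cell (1,2): row 1 already has {1, 2, 3, 5} → 4.
At (row 5, col 2): row 5 already has {1, 3, 4, 5}, so the value is 2.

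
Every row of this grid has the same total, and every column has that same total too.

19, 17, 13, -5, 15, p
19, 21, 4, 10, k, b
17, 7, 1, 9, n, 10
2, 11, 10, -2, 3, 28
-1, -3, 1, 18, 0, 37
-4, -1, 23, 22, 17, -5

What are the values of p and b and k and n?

p = -7, b = -11, k = 9, n = 8

Rows 4 and 5 both sum to 52, so that's the common total.
Row 3 has 17 + 7 + 1 + 9 + 10 = 44; the blank must be 52 − 44 = 8.
Column 5 has 15 + 8 + 3 + 0 + 17 = 43; the blank must be 52 − 43 = 9.
Row 1 has 19 + 17 + 13 − 5 + 15 = 59; the blank must be 52 − 59 = -7.
Row 2 has 19 + 21 + 4 + 10 + 9 = 63; the blank must be 52 − 63 = -11.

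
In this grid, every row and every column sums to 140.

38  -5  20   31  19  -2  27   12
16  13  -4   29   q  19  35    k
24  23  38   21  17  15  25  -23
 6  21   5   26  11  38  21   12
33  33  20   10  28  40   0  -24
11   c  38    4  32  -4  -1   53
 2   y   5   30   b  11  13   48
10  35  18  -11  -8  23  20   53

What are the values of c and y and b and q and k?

The known cells in row 6 total 133, leaving 140 − 133 = 7 for the blank.
The known cells in column 2 total 127, leaving 140 − 127 = 13 for the blank.
The known cells in row 7 total 122, leaving 140 − 122 = 18 for the blank.
The known cells in column 5 total 117, leaving 140 − 117 = 23 for the blank.
The known cells in row 2 total 131, leaving 140 − 131 = 9 for the blank.

c = 7, y = 13, b = 18, q = 23, k = 9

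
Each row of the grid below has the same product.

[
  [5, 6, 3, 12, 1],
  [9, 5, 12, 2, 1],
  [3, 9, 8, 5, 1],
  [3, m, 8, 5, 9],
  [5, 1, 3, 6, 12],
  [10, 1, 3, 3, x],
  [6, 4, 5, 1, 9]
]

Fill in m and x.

Rows 1 and 7 each multiply to 1080, so every row has product 1080.
Row 4: 3×8×5×9 = 1080, so the missing entry is 1080 ÷ 1080 = 1.
Row 6: 10×1×3×3 = 90, so the missing entry is 1080 ÷ 90 = 12.

m = 1, x = 12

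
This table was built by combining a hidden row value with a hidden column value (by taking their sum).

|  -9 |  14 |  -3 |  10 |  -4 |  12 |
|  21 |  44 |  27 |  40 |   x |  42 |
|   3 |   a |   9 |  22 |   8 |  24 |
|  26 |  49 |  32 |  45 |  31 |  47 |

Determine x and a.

The difference between any two rows is the same in every column — this is an addition table with the headers hidden.
Row 2 minus row 1 is 21 − (-9) = 30, so its entry in column 5 is -4 + 30 = 26.
Row 3 minus row 1 is 3 − (-9) = 12, so its entry in column 2 is 14 + 12 = 26.

x = 26, a = 26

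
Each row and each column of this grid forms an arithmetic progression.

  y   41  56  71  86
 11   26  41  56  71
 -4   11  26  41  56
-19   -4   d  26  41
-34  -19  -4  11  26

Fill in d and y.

d = 11, y = 26

Along each row the entries change by 15 per step; down each column they change by -15.
Row 4: from -19 at column 1, stepping by 15 to column 3 gives 11.
Row 1: from 41 at column 2, stepping by 15 to column 1 gives 26.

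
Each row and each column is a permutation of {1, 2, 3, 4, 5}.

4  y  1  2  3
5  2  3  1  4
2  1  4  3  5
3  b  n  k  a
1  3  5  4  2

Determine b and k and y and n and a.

b = 4, k = 5, y = 5, n = 2, a = 1

Cell (1,2): row 1 already has {1, 2, 3, 4} → 5.
For row 4, column 5: column 5 already has {2, 3, 4, 5}; that leaves 1.
Cell (4,2): column 2 already has {1, 2, 3, 5} → 4.
At (row 4, col 4): column 4 already has {1, 2, 3, 4}, so the value is 5.
For row 4, column 3: row 4 already has {1, 3, 4, 5}; that leaves 2.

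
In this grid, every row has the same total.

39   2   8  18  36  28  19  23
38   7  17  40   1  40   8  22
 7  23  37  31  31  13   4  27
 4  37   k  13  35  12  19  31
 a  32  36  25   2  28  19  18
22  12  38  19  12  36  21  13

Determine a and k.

a = 13, k = 22

Row 3 sums to 173 and so does row 6; that's the common total.
In row 5 the known cells total 160, leaving 173 − 160 = 13.
In row 4 the known cells total 151, leaving 173 − 151 = 22.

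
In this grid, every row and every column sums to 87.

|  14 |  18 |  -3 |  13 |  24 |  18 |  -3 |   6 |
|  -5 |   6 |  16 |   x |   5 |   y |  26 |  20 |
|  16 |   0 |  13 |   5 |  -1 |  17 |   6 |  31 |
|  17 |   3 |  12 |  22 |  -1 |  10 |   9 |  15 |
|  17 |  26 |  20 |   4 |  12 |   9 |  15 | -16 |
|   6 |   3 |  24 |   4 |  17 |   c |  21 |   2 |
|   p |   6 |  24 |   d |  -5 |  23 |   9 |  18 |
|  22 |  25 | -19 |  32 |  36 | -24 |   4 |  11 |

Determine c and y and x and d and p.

c = 10, y = 24, x = -5, d = 12, p = 0

The known cells in row 6 total 77, leaving 87 − 77 = 10 for the blank.
The known cells in column 6 total 63, leaving 87 − 63 = 24 for the blank.
The known cells in column 1 total 87, leaving 87 − 87 = 0 for the blank.
The known cells in row 7 total 75, leaving 87 − 75 = 12 for the blank.
The known cells in row 2 total 92, leaving 87 − 92 = -5 for the blank.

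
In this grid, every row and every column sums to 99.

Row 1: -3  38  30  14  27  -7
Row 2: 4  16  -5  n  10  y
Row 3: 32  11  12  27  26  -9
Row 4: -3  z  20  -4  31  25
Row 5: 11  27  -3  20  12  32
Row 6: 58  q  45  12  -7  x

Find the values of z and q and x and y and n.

z = 30, q = -23, x = 14, y = 44, n = 30

The known cells in row 4 total 69, leaving 99 − 69 = 30 for the blank.
The known cells in column 2 total 122, leaving 99 − 122 = -23 for the blank.
The known cells in row 6 total 85, leaving 99 − 85 = 14 for the blank.
The known cells in column 6 total 55, leaving 99 − 55 = 44 for the blank.
The known cells in row 2 total 69, leaving 99 − 69 = 30 for the blank.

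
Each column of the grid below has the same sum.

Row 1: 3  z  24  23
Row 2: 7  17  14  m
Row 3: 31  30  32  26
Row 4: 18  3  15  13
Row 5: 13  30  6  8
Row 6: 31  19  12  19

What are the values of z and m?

The complete columns each total 103.
Column 2 is missing 103 − 99 = 4 (since 17 + 30 + 3 + 30 + 19 = 99).
Column 4 is missing 103 − 89 = 14 (since 23 + 26 + 13 + 8 + 19 = 89).

z = 4, m = 14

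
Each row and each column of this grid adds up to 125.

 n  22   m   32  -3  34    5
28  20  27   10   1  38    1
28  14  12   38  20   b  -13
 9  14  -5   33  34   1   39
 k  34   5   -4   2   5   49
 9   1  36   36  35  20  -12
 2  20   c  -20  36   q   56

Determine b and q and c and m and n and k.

b = 26, q = 1, c = 30, m = 20, n = 15, k = 34

Row 5 has 34 + 5 − 4 + 2 + 5 + 49 = 91; the blank must be 125 − 91 = 34.
Column 1 has 28 + 28 + 9 + 34 + 9 + 2 = 110; the blank must be 125 − 110 = 15.
Row 1 has 15 + 22 + 32 − 3 + 34 + 5 = 105; the blank must be 125 − 105 = 20.
Column 3 has 20 + 27 + 12 − 5 + 5 + 36 = 95; the blank must be 125 − 95 = 30.
Row 7 has 2 + 20 + 30 − 20 + 36 + 56 = 124; the blank must be 125 − 124 = 1.
Row 3 has 28 + 14 + 12 + 38 + 20 − 13 = 99; the blank must be 125 − 99 = 26.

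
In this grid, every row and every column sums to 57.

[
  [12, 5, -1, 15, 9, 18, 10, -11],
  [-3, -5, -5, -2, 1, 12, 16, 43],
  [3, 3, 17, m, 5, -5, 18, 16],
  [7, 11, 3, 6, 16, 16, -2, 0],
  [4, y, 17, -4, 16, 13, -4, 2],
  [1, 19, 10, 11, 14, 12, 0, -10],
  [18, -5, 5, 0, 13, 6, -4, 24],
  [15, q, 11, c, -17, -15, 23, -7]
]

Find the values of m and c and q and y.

Row 3: 3 + 3 + 17 + 5 − 5 + 18 + 16 = 57, so its missing entry is 57 − 57 = 0.
Row 5: 4 + 17 − 4 + 16 + 13 − 4 + 2 = 44, so its missing entry is 57 − 44 = 13.
Column 2: 5 − 5 + 3 + 11 + 13 + 19 − 5 = 41, so its missing entry is 57 − 41 = 16.
Row 8: 15 + 16 + 11 − 17 − 15 + 23 − 7 = 26, so its missing entry is 57 − 26 = 31.

m = 0, c = 31, q = 16, y = 13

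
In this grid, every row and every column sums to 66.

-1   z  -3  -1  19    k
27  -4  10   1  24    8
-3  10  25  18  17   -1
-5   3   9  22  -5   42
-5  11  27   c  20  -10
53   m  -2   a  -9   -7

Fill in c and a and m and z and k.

c = 23, a = 3, m = 28, z = 18, k = 34

Row 5: -5 + 11 + 27 + 20 − 10 = 43, so its missing entry is 66 − 43 = 23.
Column 6: 8 − 1 + 42 − 10 − 7 = 32, so its missing entry is 66 − 32 = 34.
Row 1: -1 − 3 − 1 + 19 + 34 = 48, so its missing entry is 66 − 48 = 18.
Column 2: 18 − 4 + 10 + 3 + 11 = 38, so its missing entry is 66 − 38 = 28.
Row 6: 53 + 28 − 2 − 9 − 7 = 63, so its missing entry is 66 − 63 = 3.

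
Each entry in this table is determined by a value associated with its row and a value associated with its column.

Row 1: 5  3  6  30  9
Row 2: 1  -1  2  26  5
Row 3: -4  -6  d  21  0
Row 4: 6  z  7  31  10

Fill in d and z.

d = -3, z = 4

The difference between any two rows is the same in every column — this is an addition table with the headers hidden.
Row 3 minus row 1 is -4 − 5 = -9, so its entry in column 3 is 6 + (-9) = -3.
Row 4 minus row 1 is 6 − 5 = 1, so its entry in column 2 is 3 + 1 = 4.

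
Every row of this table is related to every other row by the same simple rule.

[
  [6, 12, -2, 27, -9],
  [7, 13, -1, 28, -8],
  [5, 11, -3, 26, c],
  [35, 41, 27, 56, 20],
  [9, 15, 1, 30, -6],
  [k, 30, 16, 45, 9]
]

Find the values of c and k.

The difference between any two rows is the same in every column — this is an addition table with the headers hidden.
Row 3 minus row 1 is 11 − 12 = -1, so its entry in column 5 is -9 + (-1) = -10.
Row 6 minus row 1 is 30 − 12 = 18, so its entry in column 1 is 6 + 18 = 24.

c = -10, k = 24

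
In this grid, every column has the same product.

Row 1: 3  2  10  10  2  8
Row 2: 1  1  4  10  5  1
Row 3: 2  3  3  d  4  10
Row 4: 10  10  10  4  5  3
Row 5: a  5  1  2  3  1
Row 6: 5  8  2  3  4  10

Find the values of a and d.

Columns 5 and 6 each multiply to 2400, so every column has product 2400.
Column 1: 3×1×2×10×5 = 300, so the missing entry is 2400 ÷ 300 = 8.
Column 4: 10×10×4×2×3 = 2400, so the missing entry is 2400 ÷ 2400 = 1.

a = 8, d = 1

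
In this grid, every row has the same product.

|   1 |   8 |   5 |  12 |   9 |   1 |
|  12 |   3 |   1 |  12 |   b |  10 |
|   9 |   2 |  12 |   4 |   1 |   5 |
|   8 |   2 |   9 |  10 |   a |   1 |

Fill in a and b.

a = 3, b = 1

Rows 1 and 3 each multiply to 4320, so every row has product 4320.
Row 4: 8×2×9×10×1 = 1440, so the missing entry is 4320 ÷ 1440 = 3.
Row 2: 12×3×1×12×10 = 4320, so the missing entry is 4320 ÷ 4320 = 1.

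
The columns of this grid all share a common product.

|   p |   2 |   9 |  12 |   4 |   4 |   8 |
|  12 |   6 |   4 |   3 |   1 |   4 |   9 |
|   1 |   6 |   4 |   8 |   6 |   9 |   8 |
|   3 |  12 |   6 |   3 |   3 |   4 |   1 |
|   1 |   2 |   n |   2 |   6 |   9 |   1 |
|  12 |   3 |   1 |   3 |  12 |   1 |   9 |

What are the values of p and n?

p = 12, n = 6

Columns 2 and 6 each multiply to 5184, so every column has product 5184.
Column 1: 12×1×3×1×12 = 432, so the missing entry is 5184 ÷ 432 = 12.
Column 3: 9×4×4×6×1 = 864, so the missing entry is 5184 ÷ 864 = 6.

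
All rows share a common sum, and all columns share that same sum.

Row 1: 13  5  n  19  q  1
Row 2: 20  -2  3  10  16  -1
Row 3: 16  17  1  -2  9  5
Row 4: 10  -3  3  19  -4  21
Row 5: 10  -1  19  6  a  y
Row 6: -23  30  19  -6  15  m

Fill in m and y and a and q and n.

Rows 2 and 3 both sum to 46, so that's the common total.
The known cells in row 6 total 35, leaving 46 − 35 = 11 for the blank.
The known cells in column 6 total 37, leaving 46 − 37 = 9 for the blank.
The known cells in row 5 total 43, leaving 46 − 43 = 3 for the blank.
The known cells in column 5 total 39, leaving 46 − 39 = 7 for the blank.
The known cells in row 1 total 45, leaving 46 − 45 = 1 for the blank.

m = 11, y = 9, a = 3, q = 7, n = 1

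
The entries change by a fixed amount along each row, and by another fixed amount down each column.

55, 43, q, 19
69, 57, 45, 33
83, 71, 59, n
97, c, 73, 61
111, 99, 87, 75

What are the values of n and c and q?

Along each row the entries change by -12 per step; down each column they change by 14.
Row 3: from 83 at column 1, stepping by -12 to column 4 gives 47.
Row 4: from 97 at column 1, stepping by -12 to column 2 gives 85.
Row 1: from 55 at column 1, stepping by -12 to column 3 gives 31.

n = 47, c = 85, q = 31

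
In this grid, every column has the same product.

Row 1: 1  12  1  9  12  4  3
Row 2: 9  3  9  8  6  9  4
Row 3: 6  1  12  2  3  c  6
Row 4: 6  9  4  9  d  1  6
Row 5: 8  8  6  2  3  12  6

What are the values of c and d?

c = 6, d = 4

Columns 2 and 4 each multiply to 2592, so every column has product 2592.
Column 6: 4×9×1×12 = 432, so the missing entry is 2592 ÷ 432 = 6.
Column 5: 12×6×3×3 = 648, so the missing entry is 2592 ÷ 648 = 4.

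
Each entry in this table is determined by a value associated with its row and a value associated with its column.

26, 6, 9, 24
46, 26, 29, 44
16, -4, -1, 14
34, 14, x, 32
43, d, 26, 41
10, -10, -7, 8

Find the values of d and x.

The difference between any two rows is the same in every column — this is an addition table with the headers hidden.
Row 5 minus row 1 is 41 − 24 = 17, so its entry in column 2 is 6 + 17 = 23.
Row 4 minus row 1 is 32 − 24 = 8, so its entry in column 3 is 9 + 8 = 17.

d = 23, x = 17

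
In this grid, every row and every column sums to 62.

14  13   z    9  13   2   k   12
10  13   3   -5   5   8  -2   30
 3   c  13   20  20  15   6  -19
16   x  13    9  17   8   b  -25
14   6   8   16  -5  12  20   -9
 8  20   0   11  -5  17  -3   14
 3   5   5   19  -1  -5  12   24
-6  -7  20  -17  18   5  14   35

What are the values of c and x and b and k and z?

Row 3: 3 + 13 + 20 + 20 + 15 + 6 − 19 = 58, so its missing entry is 62 − 58 = 4.
Column 2: 13 + 13 + 4 + 6 + 20 + 5 − 7 = 54, so its missing entry is 62 − 54 = 8.
Column 3: 3 + 13 + 13 + 8 + 0 + 5 + 20 = 62, so its missing entry is 62 − 62 = 0.
Row 1: 14 + 13 + 0 + 9 + 13 + 2 + 12 = 63, so its missing entry is 62 − 63 = -1.
Row 4: 16 + 8 + 13 + 9 + 17 + 8 − 25 = 46, so its missing entry is 62 − 46 = 16.

c = 4, x = 8, b = 16, k = -1, z = 0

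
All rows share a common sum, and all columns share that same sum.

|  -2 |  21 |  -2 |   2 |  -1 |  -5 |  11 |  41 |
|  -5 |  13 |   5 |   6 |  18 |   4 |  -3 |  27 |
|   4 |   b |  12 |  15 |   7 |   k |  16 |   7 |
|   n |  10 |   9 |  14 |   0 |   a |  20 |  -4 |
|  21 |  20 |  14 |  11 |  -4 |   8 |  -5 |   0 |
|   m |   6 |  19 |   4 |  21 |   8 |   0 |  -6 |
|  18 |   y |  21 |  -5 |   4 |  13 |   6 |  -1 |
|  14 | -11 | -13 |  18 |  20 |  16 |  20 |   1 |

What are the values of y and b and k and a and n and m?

y = 9, b = -3, k = 7, a = 14, n = 2, m = 13

Rows 1 and 2 both sum to 65, so that's the common total.
The known cells in row 7 total 56, leaving 65 − 56 = 9 for the blank.
The known cells in column 2 total 68, leaving 65 − 68 = -3 for the blank.
The known cells in row 6 total 52, leaving 65 − 52 = 13 for the blank.
The known cells in column 1 total 63, leaving 65 − 63 = 2 for the blank.
The known cells in row 3 total 58, leaving 65 − 58 = 7 for the blank.
The known cells in row 4 total 51, leaving 65 − 51 = 14 for the blank.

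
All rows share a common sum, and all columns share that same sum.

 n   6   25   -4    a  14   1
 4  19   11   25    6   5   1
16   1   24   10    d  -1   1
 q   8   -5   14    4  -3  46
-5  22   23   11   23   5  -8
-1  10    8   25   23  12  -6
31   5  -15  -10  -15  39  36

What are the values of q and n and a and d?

q = 7, n = 19, a = 10, d = 20

Rows 2 and 5 both sum to 71, so that's the common total.
Row 3 has 16 + 1 + 24 + 10 − 1 + 1 = 51; the blank must be 71 − 51 = 20.
Column 5 has 6 + 20 + 4 + 23 + 23 − 15 = 61; the blank must be 71 − 61 = 10.
Row 1 has 6 + 25 − 4 + 10 + 14 + 1 = 52; the blank must be 71 − 52 = 19.
Row 4 has 8 − 5 + 14 + 4 − 3 + 46 = 64; the blank must be 71 − 64 = 7.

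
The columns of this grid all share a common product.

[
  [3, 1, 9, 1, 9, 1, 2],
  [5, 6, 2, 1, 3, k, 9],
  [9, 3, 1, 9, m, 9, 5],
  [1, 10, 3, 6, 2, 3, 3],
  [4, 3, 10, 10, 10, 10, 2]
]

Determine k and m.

k = 2, m = 1

Columns 1 and 4 each multiply to 540, so every column has product 540.
Column 6: 1×9×3×10 = 270, so the missing entry is 540 ÷ 270 = 2.
Column 5: 9×3×2×10 = 540, so the missing entry is 540 ÷ 540 = 1.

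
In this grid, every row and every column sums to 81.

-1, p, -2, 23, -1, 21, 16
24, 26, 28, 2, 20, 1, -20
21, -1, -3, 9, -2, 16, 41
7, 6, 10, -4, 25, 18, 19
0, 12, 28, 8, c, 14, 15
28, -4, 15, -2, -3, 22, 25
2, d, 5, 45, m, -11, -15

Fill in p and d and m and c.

p = 25, d = 17, m = 38, c = 4

Row 1 has -1 − 2 + 23 − 1 + 21 + 16 = 56; the blank must be 81 − 56 = 25.
Column 2 has 25 + 26 − 1 + 6 + 12 − 4 = 64; the blank must be 81 − 64 = 17.
Row 7 has 2 + 17 + 5 + 45 − 11 − 15 = 43; the blank must be 81 − 43 = 38.
Row 5 has 0 + 12 + 28 + 8 + 14 + 15 = 77; the blank must be 81 − 77 = 4.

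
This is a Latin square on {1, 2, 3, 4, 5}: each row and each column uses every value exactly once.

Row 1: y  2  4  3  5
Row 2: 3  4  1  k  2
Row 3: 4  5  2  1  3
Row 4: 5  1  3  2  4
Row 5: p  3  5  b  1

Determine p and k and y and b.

p = 2, k = 5, y = 1, b = 4

For row 1, column 1: row 1 already has {2, 3, 4, 5}; that leaves 1.
At (row 5, col 1): column 1 already has {1, 3, 4, 5}, so the value is 2.
At (row 2, col 4): row 2 already has {1, 2, 3, 4}, so the value is 5.
For row 5, column 4: row 5 already has {1, 2, 3, 5}; that leaves 4.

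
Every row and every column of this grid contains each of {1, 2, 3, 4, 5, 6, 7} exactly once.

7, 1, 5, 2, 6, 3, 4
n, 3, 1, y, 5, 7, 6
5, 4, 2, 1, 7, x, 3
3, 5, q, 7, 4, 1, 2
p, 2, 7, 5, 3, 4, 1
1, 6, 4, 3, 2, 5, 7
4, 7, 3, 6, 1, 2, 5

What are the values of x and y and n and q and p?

For row 5, column 1: row 5 already has {1, 2, 3, 4, 5, 7}; that leaves 6.
For row 2, column 1: column 1 already has {1, 3, 4, 5, 6, 7}; that leaves 2.
For row 4, column 3: row 4 already has {1, 2, 3, 4, 5, 7}; that leaves 6.
For row 3, column 6: row 3 already has {1, 2, 3, 4, 5, 7}; that leaves 6.
Cell (2,4): row 2 already has {1, 2, 3, 5, 6, 7} → 4.

x = 6, y = 4, n = 2, q = 6, p = 6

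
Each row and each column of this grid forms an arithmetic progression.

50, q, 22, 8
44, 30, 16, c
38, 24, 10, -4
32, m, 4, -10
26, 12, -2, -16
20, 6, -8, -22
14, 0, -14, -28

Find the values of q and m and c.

q = 36, m = 18, c = 2

Along each row the entries change by -14 per step; down each column they change by -6.
Row 1: from 50 at column 1, stepping by -14 to column 2 gives 36.
Row 4: from 32 at column 1, stepping by -14 to column 2 gives 18.
Row 2: from 44 at column 1, stepping by -14 to column 4 gives 2.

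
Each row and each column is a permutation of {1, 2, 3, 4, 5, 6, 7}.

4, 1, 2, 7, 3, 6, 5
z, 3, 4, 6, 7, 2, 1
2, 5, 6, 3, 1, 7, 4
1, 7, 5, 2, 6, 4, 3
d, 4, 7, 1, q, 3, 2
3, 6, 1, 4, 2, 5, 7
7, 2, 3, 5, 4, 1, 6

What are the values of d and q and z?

d = 6, q = 5, z = 5

For row 2, column 1: row 2 already has {1, 2, 3, 4, 6, 7}; that leaves 5.
For row 5, column 1: column 1 already has {1, 2, 3, 4, 5, 7}; that leaves 6.
Cell (5,5): row 5 already has {1, 2, 3, 4, 6, 7} → 5.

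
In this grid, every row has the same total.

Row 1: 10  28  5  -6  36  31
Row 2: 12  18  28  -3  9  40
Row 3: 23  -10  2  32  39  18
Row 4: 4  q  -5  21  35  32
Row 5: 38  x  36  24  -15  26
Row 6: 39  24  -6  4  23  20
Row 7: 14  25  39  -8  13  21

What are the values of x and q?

x = -5, q = 17

Rows 2 and 3 both add up to 104, so every row sums to 104.
Row 5: 38 + 36 + 24 − 15 + 26 = 109, so the missing entry is 104 − 109 = -5.
Row 4: 4 − 5 + 21 + 35 + 32 = 87, so the missing entry is 104 − 87 = 17.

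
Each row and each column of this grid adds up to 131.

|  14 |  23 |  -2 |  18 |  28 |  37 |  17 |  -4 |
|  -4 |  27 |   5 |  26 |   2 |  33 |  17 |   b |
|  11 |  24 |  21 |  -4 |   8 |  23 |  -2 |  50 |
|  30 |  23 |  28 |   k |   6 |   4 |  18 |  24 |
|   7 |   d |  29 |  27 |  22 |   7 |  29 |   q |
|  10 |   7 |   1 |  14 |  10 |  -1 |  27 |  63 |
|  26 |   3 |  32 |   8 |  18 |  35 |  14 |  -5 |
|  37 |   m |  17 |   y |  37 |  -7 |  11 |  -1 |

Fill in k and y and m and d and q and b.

k = -2, y = 44, m = -7, d = 31, q = -21, b = 25

Row 2: -4 + 27 + 5 + 26 + 2 + 33 + 17 = 106, so its missing entry is 131 − 106 = 25.
Row 4: 30 + 23 + 28 + 6 + 4 + 18 + 24 = 133, so its missing entry is 131 − 133 = -2.
Column 4: 18 + 26 − 4 − 2 + 27 + 14 + 8 = 87, so its missing entry is 131 − 87 = 44.
Row 8: 37 + 17 + 44 + 37 − 7 + 11 − 1 = 138, so its missing entry is 131 − 138 = -7.
Column 2: 23 + 27 + 24 + 23 + 7 + 3 − 7 = 100, so its missing entry is 131 − 100 = 31.
Row 5: 7 + 31 + 29 + 27 + 22 + 7 + 29 = 152, so its missing entry is 131 − 152 = -21.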